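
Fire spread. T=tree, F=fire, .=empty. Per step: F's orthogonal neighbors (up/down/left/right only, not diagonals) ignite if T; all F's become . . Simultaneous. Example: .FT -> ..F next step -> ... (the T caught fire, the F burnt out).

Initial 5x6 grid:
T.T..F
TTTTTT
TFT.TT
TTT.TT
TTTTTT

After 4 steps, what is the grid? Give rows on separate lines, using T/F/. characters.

Step 1: 5 trees catch fire, 2 burn out
  T.T...
  TFTTTF
  F.F.TT
  TFT.TT
  TTTTTT
Step 2: 7 trees catch fire, 5 burn out
  T.T...
  F.FTF.
  ....TF
  F.F.TT
  TFTTTT
Step 3: 7 trees catch fire, 7 burn out
  F.F...
  ...F..
  ....F.
  ....TF
  F.FTTT
Step 4: 3 trees catch fire, 7 burn out
  ......
  ......
  ......
  ....F.
  ...FTF

......
......
......
....F.
...FTF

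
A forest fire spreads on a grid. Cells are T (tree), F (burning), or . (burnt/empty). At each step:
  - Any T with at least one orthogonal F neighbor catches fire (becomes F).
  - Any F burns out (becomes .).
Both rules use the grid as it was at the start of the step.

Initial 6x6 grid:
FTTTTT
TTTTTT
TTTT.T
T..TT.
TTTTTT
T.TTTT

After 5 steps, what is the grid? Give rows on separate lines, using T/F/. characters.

Step 1: 2 trees catch fire, 1 burn out
  .FTTTT
  FTTTTT
  TTTT.T
  T..TT.
  TTTTTT
  T.TTTT
Step 2: 3 trees catch fire, 2 burn out
  ..FTTT
  .FTTTT
  FTTT.T
  T..TT.
  TTTTTT
  T.TTTT
Step 3: 4 trees catch fire, 3 burn out
  ...FTT
  ..FTTT
  .FTT.T
  F..TT.
  TTTTTT
  T.TTTT
Step 4: 4 trees catch fire, 4 burn out
  ....FT
  ...FTT
  ..FT.T
  ...TT.
  FTTTTT
  T.TTTT
Step 5: 5 trees catch fire, 4 burn out
  .....F
  ....FT
  ...F.T
  ...TT.
  .FTTTT
  F.TTTT

.....F
....FT
...F.T
...TT.
.FTTTT
F.TTTT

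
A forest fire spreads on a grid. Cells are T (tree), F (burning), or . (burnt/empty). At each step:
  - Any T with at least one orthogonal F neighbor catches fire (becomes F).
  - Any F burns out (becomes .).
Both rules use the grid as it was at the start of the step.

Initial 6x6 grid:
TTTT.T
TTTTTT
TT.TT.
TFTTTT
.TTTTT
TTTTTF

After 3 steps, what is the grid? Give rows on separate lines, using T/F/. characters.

Step 1: 6 trees catch fire, 2 burn out
  TTTT.T
  TTTTTT
  TF.TT.
  F.FTTT
  .FTTTF
  TTTTF.
Step 2: 8 trees catch fire, 6 burn out
  TTTT.T
  TFTTTT
  F..TT.
  ...FTF
  ..FTF.
  TFTF..
Step 3: 8 trees catch fire, 8 burn out
  TFTT.T
  F.FTTT
  ...FT.
  ....F.
  ...F..
  F.F...

TFTT.T
F.FTTT
...FT.
....F.
...F..
F.F...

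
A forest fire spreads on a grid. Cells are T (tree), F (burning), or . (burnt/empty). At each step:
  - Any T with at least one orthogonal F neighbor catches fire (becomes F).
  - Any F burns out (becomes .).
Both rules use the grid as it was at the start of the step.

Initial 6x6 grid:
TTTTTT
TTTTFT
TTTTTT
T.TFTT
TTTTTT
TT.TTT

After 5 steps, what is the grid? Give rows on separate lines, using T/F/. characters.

Step 1: 8 trees catch fire, 2 burn out
  TTTTFT
  TTTF.F
  TTTFFT
  T.F.FT
  TTTFTT
  TT.TTT
Step 2: 9 trees catch fire, 8 burn out
  TTTF.F
  TTF...
  TTF..F
  T....F
  TTF.FT
  TT.FTT
Step 3: 6 trees catch fire, 9 burn out
  TTF...
  TF....
  TF....
  T.....
  TF...F
  TT..FT
Step 4: 6 trees catch fire, 6 burn out
  TF....
  F.....
  F.....
  T.....
  F.....
  TF...F
Step 5: 3 trees catch fire, 6 burn out
  F.....
  ......
  ......
  F.....
  ......
  F.....

F.....
......
......
F.....
......
F.....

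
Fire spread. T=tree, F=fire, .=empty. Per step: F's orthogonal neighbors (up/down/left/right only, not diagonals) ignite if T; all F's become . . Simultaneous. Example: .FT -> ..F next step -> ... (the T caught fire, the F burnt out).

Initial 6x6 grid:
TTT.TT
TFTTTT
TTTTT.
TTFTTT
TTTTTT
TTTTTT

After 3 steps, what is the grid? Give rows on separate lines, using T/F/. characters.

Step 1: 8 trees catch fire, 2 burn out
  TFT.TT
  F.FTTT
  TFFTT.
  TF.FTT
  TTFTTT
  TTTTTT
Step 2: 10 trees catch fire, 8 burn out
  F.F.TT
  ...FTT
  F..FT.
  F...FT
  TF.FTT
  TTFTTT
Step 3: 7 trees catch fire, 10 burn out
  ....TT
  ....FT
  ....F.
  .....F
  F...FT
  TF.FTT

....TT
....FT
....F.
.....F
F...FT
TF.FTT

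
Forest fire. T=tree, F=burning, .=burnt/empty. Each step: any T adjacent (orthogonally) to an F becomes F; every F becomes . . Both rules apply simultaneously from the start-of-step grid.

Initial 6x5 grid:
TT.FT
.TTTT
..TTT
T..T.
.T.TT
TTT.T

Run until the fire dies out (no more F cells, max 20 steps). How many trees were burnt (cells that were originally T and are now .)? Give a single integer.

Answer: 14

Derivation:
Step 1: +2 fires, +1 burnt (F count now 2)
Step 2: +3 fires, +2 burnt (F count now 3)
Step 3: +4 fires, +3 burnt (F count now 4)
Step 4: +2 fires, +4 burnt (F count now 2)
Step 5: +2 fires, +2 burnt (F count now 2)
Step 6: +1 fires, +2 burnt (F count now 1)
Step 7: +0 fires, +1 burnt (F count now 0)
Fire out after step 7
Initially T: 19, now '.': 25
Total burnt (originally-T cells now '.'): 14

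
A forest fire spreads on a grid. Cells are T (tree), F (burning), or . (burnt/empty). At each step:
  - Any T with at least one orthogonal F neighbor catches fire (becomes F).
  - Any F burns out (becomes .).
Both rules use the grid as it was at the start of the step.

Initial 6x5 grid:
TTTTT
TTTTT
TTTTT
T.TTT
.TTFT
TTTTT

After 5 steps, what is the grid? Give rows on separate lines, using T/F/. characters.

Step 1: 4 trees catch fire, 1 burn out
  TTTTT
  TTTTT
  TTTTT
  T.TFT
  .TF.F
  TTTFT
Step 2: 6 trees catch fire, 4 burn out
  TTTTT
  TTTTT
  TTTFT
  T.F.F
  .F...
  TTF.F
Step 3: 4 trees catch fire, 6 burn out
  TTTTT
  TTTFT
  TTF.F
  T....
  .....
  TF...
Step 4: 5 trees catch fire, 4 burn out
  TTTFT
  TTF.F
  TF...
  T....
  .....
  F....
Step 5: 4 trees catch fire, 5 burn out
  TTF.F
  TF...
  F....
  T....
  .....
  .....

TTF.F
TF...
F....
T....
.....
.....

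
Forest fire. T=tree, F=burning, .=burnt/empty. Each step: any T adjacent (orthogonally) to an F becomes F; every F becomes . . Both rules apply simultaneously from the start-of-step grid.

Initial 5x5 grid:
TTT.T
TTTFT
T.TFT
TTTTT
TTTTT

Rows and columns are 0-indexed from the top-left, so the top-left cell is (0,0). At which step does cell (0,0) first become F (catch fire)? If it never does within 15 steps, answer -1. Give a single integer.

Step 1: cell (0,0)='T' (+5 fires, +2 burnt)
Step 2: cell (0,0)='T' (+6 fires, +5 burnt)
Step 3: cell (0,0)='T' (+5 fires, +6 burnt)
Step 4: cell (0,0)='F' (+4 fires, +5 burnt)
  -> target ignites at step 4
Step 5: cell (0,0)='.' (+1 fires, +4 burnt)
Step 6: cell (0,0)='.' (+0 fires, +1 burnt)
  fire out at step 6

4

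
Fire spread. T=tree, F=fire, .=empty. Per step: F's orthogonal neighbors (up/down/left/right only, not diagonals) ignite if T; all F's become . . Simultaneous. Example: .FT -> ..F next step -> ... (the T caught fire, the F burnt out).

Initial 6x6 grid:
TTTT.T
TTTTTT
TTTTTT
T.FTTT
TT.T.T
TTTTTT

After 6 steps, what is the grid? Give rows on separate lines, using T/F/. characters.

Step 1: 2 trees catch fire, 1 burn out
  TTTT.T
  TTTTTT
  TTFTTT
  T..FTT
  TT.T.T
  TTTTTT
Step 2: 5 trees catch fire, 2 burn out
  TTTT.T
  TTFTTT
  TF.FTT
  T...FT
  TT.F.T
  TTTTTT
Step 3: 7 trees catch fire, 5 burn out
  TTFT.T
  TF.FTT
  F...FT
  T....F
  TT...T
  TTTFTT
Step 4: 9 trees catch fire, 7 burn out
  TF.F.T
  F...FT
  .....F
  F.....
  TT...F
  TTF.FT
Step 5: 5 trees catch fire, 9 burn out
  F....T
  .....F
  ......
  ......
  FT....
  TF...F
Step 6: 3 trees catch fire, 5 burn out
  .....F
  ......
  ......
  ......
  .F....
  F.....

.....F
......
......
......
.F....
F.....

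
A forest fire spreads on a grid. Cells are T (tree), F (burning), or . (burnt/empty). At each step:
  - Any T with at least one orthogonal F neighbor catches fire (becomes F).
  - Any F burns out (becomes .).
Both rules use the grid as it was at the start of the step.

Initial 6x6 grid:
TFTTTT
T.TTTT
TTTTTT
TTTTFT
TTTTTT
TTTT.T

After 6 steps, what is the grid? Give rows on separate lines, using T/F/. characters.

Step 1: 6 trees catch fire, 2 burn out
  F.FTTT
  T.TTTT
  TTTTFT
  TTTF.F
  TTTTFT
  TTTT.T
Step 2: 9 trees catch fire, 6 burn out
  ...FTT
  F.FTFT
  TTTF.F
  TTF...
  TTTF.F
  TTTT.T
Step 3: 9 trees catch fire, 9 burn out
  ....FT
  ...F.F
  FTF...
  TF....
  TTF...
  TTTF.F
Step 4: 5 trees catch fire, 9 burn out
  .....F
  ......
  .F....
  F.....
  TF....
  TTF...
Step 5: 2 trees catch fire, 5 burn out
  ......
  ......
  ......
  ......
  F.....
  TF....
Step 6: 1 trees catch fire, 2 burn out
  ......
  ......
  ......
  ......
  ......
  F.....

......
......
......
......
......
F.....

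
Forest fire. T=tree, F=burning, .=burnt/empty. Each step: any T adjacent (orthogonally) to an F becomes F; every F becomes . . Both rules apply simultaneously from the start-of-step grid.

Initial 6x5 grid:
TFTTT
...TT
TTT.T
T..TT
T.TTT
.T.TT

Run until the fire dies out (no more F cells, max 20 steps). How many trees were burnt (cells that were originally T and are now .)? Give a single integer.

Answer: 14

Derivation:
Step 1: +2 fires, +1 burnt (F count now 2)
Step 2: +1 fires, +2 burnt (F count now 1)
Step 3: +2 fires, +1 burnt (F count now 2)
Step 4: +1 fires, +2 burnt (F count now 1)
Step 5: +1 fires, +1 burnt (F count now 1)
Step 6: +1 fires, +1 burnt (F count now 1)
Step 7: +2 fires, +1 burnt (F count now 2)
Step 8: +2 fires, +2 burnt (F count now 2)
Step 9: +2 fires, +2 burnt (F count now 2)
Step 10: +0 fires, +2 burnt (F count now 0)
Fire out after step 10
Initially T: 20, now '.': 24
Total burnt (originally-T cells now '.'): 14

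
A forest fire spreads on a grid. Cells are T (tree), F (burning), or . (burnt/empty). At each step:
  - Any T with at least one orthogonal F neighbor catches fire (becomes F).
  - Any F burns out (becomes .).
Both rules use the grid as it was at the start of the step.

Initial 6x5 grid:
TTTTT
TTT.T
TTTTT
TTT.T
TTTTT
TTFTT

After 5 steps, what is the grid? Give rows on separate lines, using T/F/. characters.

Step 1: 3 trees catch fire, 1 burn out
  TTTTT
  TTT.T
  TTTTT
  TTT.T
  TTFTT
  TF.FT
Step 2: 5 trees catch fire, 3 burn out
  TTTTT
  TTT.T
  TTTTT
  TTF.T
  TF.FT
  F...F
Step 3: 4 trees catch fire, 5 burn out
  TTTTT
  TTT.T
  TTFTT
  TF..T
  F...F
  .....
Step 4: 5 trees catch fire, 4 burn out
  TTTTT
  TTF.T
  TF.FT
  F...F
  .....
  .....
Step 5: 4 trees catch fire, 5 burn out
  TTFTT
  TF..T
  F...F
  .....
  .....
  .....

TTFTT
TF..T
F...F
.....
.....
.....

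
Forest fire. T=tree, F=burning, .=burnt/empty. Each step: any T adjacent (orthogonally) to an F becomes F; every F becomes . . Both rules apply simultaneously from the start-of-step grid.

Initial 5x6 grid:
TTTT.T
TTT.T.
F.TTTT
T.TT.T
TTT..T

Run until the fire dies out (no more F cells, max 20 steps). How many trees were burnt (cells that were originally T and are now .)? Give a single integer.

Answer: 20

Derivation:
Step 1: +2 fires, +1 burnt (F count now 2)
Step 2: +3 fires, +2 burnt (F count now 3)
Step 3: +3 fires, +3 burnt (F count now 3)
Step 4: +3 fires, +3 burnt (F count now 3)
Step 5: +3 fires, +3 burnt (F count now 3)
Step 6: +2 fires, +3 burnt (F count now 2)
Step 7: +2 fires, +2 burnt (F count now 2)
Step 8: +1 fires, +2 burnt (F count now 1)
Step 9: +1 fires, +1 burnt (F count now 1)
Step 10: +0 fires, +1 burnt (F count now 0)
Fire out after step 10
Initially T: 21, now '.': 29
Total burnt (originally-T cells now '.'): 20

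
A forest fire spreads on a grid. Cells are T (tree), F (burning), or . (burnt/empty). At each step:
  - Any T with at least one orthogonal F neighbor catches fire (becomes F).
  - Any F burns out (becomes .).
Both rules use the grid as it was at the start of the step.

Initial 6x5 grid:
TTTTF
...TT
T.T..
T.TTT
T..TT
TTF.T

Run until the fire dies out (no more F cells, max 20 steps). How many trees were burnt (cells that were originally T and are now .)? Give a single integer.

Answer: 11

Derivation:
Step 1: +3 fires, +2 burnt (F count now 3)
Step 2: +3 fires, +3 burnt (F count now 3)
Step 3: +2 fires, +3 burnt (F count now 2)
Step 4: +2 fires, +2 burnt (F count now 2)
Step 5: +1 fires, +2 burnt (F count now 1)
Step 6: +0 fires, +1 burnt (F count now 0)
Fire out after step 6
Initially T: 18, now '.': 23
Total burnt (originally-T cells now '.'): 11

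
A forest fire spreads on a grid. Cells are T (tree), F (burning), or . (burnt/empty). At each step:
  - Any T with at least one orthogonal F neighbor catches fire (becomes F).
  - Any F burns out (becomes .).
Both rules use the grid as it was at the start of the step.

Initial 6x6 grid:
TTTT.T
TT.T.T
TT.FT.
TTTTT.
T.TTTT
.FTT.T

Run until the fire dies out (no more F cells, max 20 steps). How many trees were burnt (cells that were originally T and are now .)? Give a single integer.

Answer: 23

Derivation:
Step 1: +4 fires, +2 burnt (F count now 4)
Step 2: +6 fires, +4 burnt (F count now 6)
Step 3: +3 fires, +6 burnt (F count now 3)
Step 4: +4 fires, +3 burnt (F count now 4)
Step 5: +5 fires, +4 burnt (F count now 5)
Step 6: +1 fires, +5 burnt (F count now 1)
Step 7: +0 fires, +1 burnt (F count now 0)
Fire out after step 7
Initially T: 25, now '.': 34
Total burnt (originally-T cells now '.'): 23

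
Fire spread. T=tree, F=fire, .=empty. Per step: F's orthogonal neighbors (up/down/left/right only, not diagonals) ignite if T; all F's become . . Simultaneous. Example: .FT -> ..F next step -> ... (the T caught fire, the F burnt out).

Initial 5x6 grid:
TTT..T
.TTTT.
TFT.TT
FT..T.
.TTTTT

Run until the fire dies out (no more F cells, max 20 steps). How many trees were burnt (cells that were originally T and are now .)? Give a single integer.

Step 1: +4 fires, +2 burnt (F count now 4)
Step 2: +3 fires, +4 burnt (F count now 3)
Step 3: +4 fires, +3 burnt (F count now 4)
Step 4: +2 fires, +4 burnt (F count now 2)
Step 5: +2 fires, +2 burnt (F count now 2)
Step 6: +3 fires, +2 burnt (F count now 3)
Step 7: +0 fires, +3 burnt (F count now 0)
Fire out after step 7
Initially T: 19, now '.': 29
Total burnt (originally-T cells now '.'): 18

Answer: 18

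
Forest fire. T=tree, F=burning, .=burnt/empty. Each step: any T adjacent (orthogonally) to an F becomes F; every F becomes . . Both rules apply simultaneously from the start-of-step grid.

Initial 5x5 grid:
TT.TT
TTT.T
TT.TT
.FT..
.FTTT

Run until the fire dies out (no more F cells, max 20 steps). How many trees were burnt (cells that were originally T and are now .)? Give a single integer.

Step 1: +3 fires, +2 burnt (F count now 3)
Step 2: +3 fires, +3 burnt (F count now 3)
Step 3: +4 fires, +3 burnt (F count now 4)
Step 4: +1 fires, +4 burnt (F count now 1)
Step 5: +0 fires, +1 burnt (F count now 0)
Fire out after step 5
Initially T: 16, now '.': 20
Total burnt (originally-T cells now '.'): 11

Answer: 11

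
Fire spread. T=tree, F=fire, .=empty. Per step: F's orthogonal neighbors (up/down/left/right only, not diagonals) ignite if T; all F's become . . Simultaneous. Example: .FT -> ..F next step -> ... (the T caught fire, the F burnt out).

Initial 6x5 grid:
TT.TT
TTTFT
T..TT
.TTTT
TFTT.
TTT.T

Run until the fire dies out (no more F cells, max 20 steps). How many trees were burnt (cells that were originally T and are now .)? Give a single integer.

Answer: 21

Derivation:
Step 1: +8 fires, +2 burnt (F count now 8)
Step 2: +8 fires, +8 burnt (F count now 8)
Step 3: +3 fires, +8 burnt (F count now 3)
Step 4: +2 fires, +3 burnt (F count now 2)
Step 5: +0 fires, +2 burnt (F count now 0)
Fire out after step 5
Initially T: 22, now '.': 29
Total burnt (originally-T cells now '.'): 21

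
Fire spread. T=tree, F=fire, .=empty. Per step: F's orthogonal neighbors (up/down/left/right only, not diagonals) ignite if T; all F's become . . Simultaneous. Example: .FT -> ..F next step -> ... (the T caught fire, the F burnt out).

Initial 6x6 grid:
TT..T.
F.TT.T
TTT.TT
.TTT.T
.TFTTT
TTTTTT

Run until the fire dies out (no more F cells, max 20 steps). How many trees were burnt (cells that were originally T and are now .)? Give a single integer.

Answer: 24

Derivation:
Step 1: +6 fires, +2 burnt (F count now 6)
Step 2: +8 fires, +6 burnt (F count now 8)
Step 3: +4 fires, +8 burnt (F count now 4)
Step 4: +3 fires, +4 burnt (F count now 3)
Step 5: +1 fires, +3 burnt (F count now 1)
Step 6: +2 fires, +1 burnt (F count now 2)
Step 7: +0 fires, +2 burnt (F count now 0)
Fire out after step 7
Initially T: 25, now '.': 35
Total burnt (originally-T cells now '.'): 24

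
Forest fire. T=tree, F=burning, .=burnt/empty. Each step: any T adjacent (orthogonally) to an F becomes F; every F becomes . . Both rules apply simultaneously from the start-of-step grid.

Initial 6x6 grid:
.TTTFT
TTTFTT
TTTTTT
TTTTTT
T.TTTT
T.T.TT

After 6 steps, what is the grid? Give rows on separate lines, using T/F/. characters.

Step 1: 5 trees catch fire, 2 burn out
  .TTF.F
  TTF.FT
  TTTFTT
  TTTTTT
  T.TTTT
  T.T.TT
Step 2: 6 trees catch fire, 5 burn out
  .TF...
  TF...F
  TTF.FT
  TTTFTT
  T.TTTT
  T.T.TT
Step 3: 7 trees catch fire, 6 burn out
  .F....
  F.....
  TF...F
  TTF.FT
  T.TFTT
  T.T.TT
Step 4: 5 trees catch fire, 7 burn out
  ......
  ......
  F.....
  TF...F
  T.F.FT
  T.T.TT
Step 5: 4 trees catch fire, 5 burn out
  ......
  ......
  ......
  F.....
  T....F
  T.F.FT
Step 6: 2 trees catch fire, 4 burn out
  ......
  ......
  ......
  ......
  F.....
  T....F

......
......
......
......
F.....
T....F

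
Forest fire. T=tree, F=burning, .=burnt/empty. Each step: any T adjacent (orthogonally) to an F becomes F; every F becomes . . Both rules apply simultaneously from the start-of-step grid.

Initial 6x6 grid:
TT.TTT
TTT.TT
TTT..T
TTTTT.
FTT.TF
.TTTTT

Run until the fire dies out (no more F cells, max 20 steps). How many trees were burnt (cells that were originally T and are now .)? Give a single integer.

Step 1: +4 fires, +2 burnt (F count now 4)
Step 2: +6 fires, +4 burnt (F count now 6)
Step 3: +6 fires, +6 burnt (F count now 6)
Step 4: +3 fires, +6 burnt (F count now 3)
Step 5: +2 fires, +3 burnt (F count now 2)
Step 6: +0 fires, +2 burnt (F count now 0)
Fire out after step 6
Initially T: 27, now '.': 30
Total burnt (originally-T cells now '.'): 21

Answer: 21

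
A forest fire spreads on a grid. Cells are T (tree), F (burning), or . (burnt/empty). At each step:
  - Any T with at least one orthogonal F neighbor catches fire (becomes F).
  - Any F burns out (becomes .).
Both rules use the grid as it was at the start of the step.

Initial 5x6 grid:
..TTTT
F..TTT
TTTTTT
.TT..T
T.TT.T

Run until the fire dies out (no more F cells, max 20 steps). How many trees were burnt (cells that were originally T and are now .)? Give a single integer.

Answer: 19

Derivation:
Step 1: +1 fires, +1 burnt (F count now 1)
Step 2: +1 fires, +1 burnt (F count now 1)
Step 3: +2 fires, +1 burnt (F count now 2)
Step 4: +2 fires, +2 burnt (F count now 2)
Step 5: +3 fires, +2 burnt (F count now 3)
Step 6: +4 fires, +3 burnt (F count now 4)
Step 7: +4 fires, +4 burnt (F count now 4)
Step 8: +2 fires, +4 burnt (F count now 2)
Step 9: +0 fires, +2 burnt (F count now 0)
Fire out after step 9
Initially T: 20, now '.': 29
Total burnt (originally-T cells now '.'): 19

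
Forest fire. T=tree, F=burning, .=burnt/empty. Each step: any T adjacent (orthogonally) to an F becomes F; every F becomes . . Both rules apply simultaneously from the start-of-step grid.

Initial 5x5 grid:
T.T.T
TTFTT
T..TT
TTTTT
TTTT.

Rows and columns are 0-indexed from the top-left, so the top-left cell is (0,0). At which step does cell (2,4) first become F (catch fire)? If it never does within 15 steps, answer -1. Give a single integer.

Step 1: cell (2,4)='T' (+3 fires, +1 burnt)
Step 2: cell (2,4)='T' (+3 fires, +3 burnt)
Step 3: cell (2,4)='F' (+5 fires, +3 burnt)
  -> target ignites at step 3
Step 4: cell (2,4)='.' (+4 fires, +5 burnt)
Step 5: cell (2,4)='.' (+3 fires, +4 burnt)
Step 6: cell (2,4)='.' (+1 fires, +3 burnt)
Step 7: cell (2,4)='.' (+0 fires, +1 burnt)
  fire out at step 7

3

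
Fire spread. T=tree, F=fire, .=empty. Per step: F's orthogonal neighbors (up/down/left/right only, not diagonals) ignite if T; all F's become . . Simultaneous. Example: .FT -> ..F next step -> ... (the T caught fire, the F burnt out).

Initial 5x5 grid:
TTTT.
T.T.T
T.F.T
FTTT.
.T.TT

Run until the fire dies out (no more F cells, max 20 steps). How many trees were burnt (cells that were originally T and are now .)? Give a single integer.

Step 1: +4 fires, +2 burnt (F count now 4)
Step 2: +4 fires, +4 burnt (F count now 4)
Step 3: +4 fires, +4 burnt (F count now 4)
Step 4: +1 fires, +4 burnt (F count now 1)
Step 5: +0 fires, +1 burnt (F count now 0)
Fire out after step 5
Initially T: 15, now '.': 23
Total burnt (originally-T cells now '.'): 13

Answer: 13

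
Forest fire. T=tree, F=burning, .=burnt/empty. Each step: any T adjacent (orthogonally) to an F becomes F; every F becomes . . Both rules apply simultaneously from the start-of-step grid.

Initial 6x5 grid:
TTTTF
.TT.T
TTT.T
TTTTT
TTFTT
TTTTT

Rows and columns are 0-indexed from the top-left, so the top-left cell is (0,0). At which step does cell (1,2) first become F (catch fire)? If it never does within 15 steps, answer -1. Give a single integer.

Step 1: cell (1,2)='T' (+6 fires, +2 burnt)
Step 2: cell (1,2)='T' (+9 fires, +6 burnt)
Step 3: cell (1,2)='F' (+7 fires, +9 burnt)
  -> target ignites at step 3
Step 4: cell (1,2)='.' (+3 fires, +7 burnt)
Step 5: cell (1,2)='.' (+0 fires, +3 burnt)
  fire out at step 5

3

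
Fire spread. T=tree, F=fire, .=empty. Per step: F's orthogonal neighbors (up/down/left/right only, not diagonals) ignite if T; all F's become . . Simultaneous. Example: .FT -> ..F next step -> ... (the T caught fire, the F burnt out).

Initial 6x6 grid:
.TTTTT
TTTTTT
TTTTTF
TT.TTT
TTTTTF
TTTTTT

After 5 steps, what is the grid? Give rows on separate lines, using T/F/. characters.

Step 1: 5 trees catch fire, 2 burn out
  .TTTTT
  TTTTTF
  TTTTF.
  TT.TTF
  TTTTF.
  TTTTTF
Step 2: 6 trees catch fire, 5 burn out
  .TTTTF
  TTTTF.
  TTTF..
  TT.TF.
  TTTF..
  TTTTF.
Step 3: 6 trees catch fire, 6 burn out
  .TTTF.
  TTTF..
  TTF...
  TT.F..
  TTF...
  TTTF..
Step 4: 5 trees catch fire, 6 burn out
  .TTF..
  TTF...
  TF....
  TT....
  TF....
  TTF...
Step 5: 6 trees catch fire, 5 burn out
  .TF...
  TF....
  F.....
  TF....
  F.....
  TF....

.TF...
TF....
F.....
TF....
F.....
TF....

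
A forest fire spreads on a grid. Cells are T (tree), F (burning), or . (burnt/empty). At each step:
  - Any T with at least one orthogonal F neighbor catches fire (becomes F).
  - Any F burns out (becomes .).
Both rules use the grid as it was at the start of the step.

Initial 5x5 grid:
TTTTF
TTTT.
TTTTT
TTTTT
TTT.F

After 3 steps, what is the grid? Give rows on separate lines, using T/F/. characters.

Step 1: 2 trees catch fire, 2 burn out
  TTTF.
  TTTT.
  TTTTT
  TTTTF
  TTT..
Step 2: 4 trees catch fire, 2 burn out
  TTF..
  TTTF.
  TTTTF
  TTTF.
  TTT..
Step 3: 4 trees catch fire, 4 burn out
  TF...
  TTF..
  TTTF.
  TTF..
  TTT..

TF...
TTF..
TTTF.
TTF..
TTT..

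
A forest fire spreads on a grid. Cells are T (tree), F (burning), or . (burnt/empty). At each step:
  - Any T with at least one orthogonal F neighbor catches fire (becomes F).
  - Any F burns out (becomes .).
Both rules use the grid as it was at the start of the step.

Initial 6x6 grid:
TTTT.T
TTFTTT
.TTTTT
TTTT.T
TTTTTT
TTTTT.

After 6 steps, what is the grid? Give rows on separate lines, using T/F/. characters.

Step 1: 4 trees catch fire, 1 burn out
  TTFT.T
  TF.FTT
  .TFTTT
  TTTT.T
  TTTTTT
  TTTTT.
Step 2: 7 trees catch fire, 4 burn out
  TF.F.T
  F...FT
  .F.FTT
  TTFT.T
  TTTTTT
  TTTTT.
Step 3: 6 trees catch fire, 7 burn out
  F....T
  .....F
  ....FT
  TF.F.T
  TTFTTT
  TTTTT.
Step 4: 6 trees catch fire, 6 burn out
  .....F
  ......
  .....F
  F....T
  TF.FTT
  TTFTT.
Step 5: 5 trees catch fire, 6 burn out
  ......
  ......
  ......
  .....F
  F...FT
  TF.FT.
Step 6: 3 trees catch fire, 5 burn out
  ......
  ......
  ......
  ......
  .....F
  F...F.

......
......
......
......
.....F
F...F.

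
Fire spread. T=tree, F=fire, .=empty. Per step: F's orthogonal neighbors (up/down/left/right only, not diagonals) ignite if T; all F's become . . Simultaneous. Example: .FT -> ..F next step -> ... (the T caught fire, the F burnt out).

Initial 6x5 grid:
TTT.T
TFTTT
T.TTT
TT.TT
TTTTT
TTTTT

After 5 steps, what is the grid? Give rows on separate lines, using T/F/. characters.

Step 1: 3 trees catch fire, 1 burn out
  TFT.T
  F.FTT
  T.TTT
  TT.TT
  TTTTT
  TTTTT
Step 2: 5 trees catch fire, 3 burn out
  F.F.T
  ...FT
  F.FTT
  TT.TT
  TTTTT
  TTTTT
Step 3: 3 trees catch fire, 5 burn out
  ....T
  ....F
  ...FT
  FT.TT
  TTTTT
  TTTTT
Step 4: 5 trees catch fire, 3 burn out
  ....F
  .....
  ....F
  .F.FT
  FTTTT
  TTTTT
Step 5: 4 trees catch fire, 5 burn out
  .....
  .....
  .....
  ....F
  .FTFT
  FTTTT

.....
.....
.....
....F
.FTFT
FTTTT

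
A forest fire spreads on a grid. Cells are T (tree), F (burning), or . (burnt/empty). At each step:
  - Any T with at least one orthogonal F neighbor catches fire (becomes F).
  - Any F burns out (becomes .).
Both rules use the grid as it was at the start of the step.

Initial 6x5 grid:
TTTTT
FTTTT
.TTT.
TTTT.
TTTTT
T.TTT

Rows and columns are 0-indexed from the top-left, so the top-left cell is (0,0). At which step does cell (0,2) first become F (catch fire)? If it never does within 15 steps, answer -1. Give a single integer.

Step 1: cell (0,2)='T' (+2 fires, +1 burnt)
Step 2: cell (0,2)='T' (+3 fires, +2 burnt)
Step 3: cell (0,2)='F' (+4 fires, +3 burnt)
  -> target ignites at step 3
Step 4: cell (0,2)='.' (+6 fires, +4 burnt)
Step 5: cell (0,2)='.' (+4 fires, +6 burnt)
Step 6: cell (0,2)='.' (+3 fires, +4 burnt)
Step 7: cell (0,2)='.' (+2 fires, +3 burnt)
Step 8: cell (0,2)='.' (+1 fires, +2 burnt)
Step 9: cell (0,2)='.' (+0 fires, +1 burnt)
  fire out at step 9

3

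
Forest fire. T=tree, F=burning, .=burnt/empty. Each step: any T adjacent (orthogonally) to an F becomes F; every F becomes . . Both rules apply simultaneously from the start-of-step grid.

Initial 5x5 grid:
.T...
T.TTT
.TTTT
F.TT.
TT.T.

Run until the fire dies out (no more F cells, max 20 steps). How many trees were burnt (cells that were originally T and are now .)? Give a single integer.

Answer: 2

Derivation:
Step 1: +1 fires, +1 burnt (F count now 1)
Step 2: +1 fires, +1 burnt (F count now 1)
Step 3: +0 fires, +1 burnt (F count now 0)
Fire out after step 3
Initially T: 14, now '.': 13
Total burnt (originally-T cells now '.'): 2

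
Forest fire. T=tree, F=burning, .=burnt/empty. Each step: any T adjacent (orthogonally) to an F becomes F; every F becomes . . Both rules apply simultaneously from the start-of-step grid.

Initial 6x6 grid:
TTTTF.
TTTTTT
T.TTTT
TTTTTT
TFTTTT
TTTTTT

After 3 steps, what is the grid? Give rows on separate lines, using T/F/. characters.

Step 1: 6 trees catch fire, 2 burn out
  TTTF..
  TTTTFT
  T.TTTT
  TFTTTT
  F.FTTT
  TFTTTT
Step 2: 9 trees catch fire, 6 burn out
  TTF...
  TTTF.F
  T.TTFT
  F.FTTT
  ...FTT
  F.FTTT
Step 3: 10 trees catch fire, 9 burn out
  TF....
  TTF...
  F.FF.F
  ...FFT
  ....FT
  ...FTT

TF....
TTF...
F.FF.F
...FFT
....FT
...FTT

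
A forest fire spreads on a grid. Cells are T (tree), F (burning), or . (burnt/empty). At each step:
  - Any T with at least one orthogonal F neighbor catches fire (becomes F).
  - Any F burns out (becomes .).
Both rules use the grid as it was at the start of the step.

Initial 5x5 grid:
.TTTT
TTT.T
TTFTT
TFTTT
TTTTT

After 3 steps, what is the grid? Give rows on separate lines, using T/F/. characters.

Step 1: 6 trees catch fire, 2 burn out
  .TTTT
  TTF.T
  TF.FT
  F.FTT
  TFTTT
Step 2: 7 trees catch fire, 6 burn out
  .TFTT
  TF..T
  F...F
  ...FT
  F.FTT
Step 3: 6 trees catch fire, 7 burn out
  .F.FT
  F...F
  .....
  ....F
  ...FT

.F.FT
F...F
.....
....F
...FT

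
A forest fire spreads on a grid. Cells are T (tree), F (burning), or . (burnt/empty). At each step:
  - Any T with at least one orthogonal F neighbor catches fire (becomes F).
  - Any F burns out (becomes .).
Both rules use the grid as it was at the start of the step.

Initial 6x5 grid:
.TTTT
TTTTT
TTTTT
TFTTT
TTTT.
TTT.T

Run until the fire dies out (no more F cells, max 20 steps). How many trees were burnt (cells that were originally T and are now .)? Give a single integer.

Step 1: +4 fires, +1 burnt (F count now 4)
Step 2: +7 fires, +4 burnt (F count now 7)
Step 3: +8 fires, +7 burnt (F count now 8)
Step 4: +3 fires, +8 burnt (F count now 3)
Step 5: +2 fires, +3 burnt (F count now 2)
Step 6: +1 fires, +2 burnt (F count now 1)
Step 7: +0 fires, +1 burnt (F count now 0)
Fire out after step 7
Initially T: 26, now '.': 29
Total burnt (originally-T cells now '.'): 25

Answer: 25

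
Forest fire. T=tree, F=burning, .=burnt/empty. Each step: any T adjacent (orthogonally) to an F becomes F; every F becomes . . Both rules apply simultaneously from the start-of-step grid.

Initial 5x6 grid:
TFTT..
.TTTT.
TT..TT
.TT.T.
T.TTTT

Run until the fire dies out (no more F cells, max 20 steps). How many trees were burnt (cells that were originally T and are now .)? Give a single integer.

Answer: 18

Derivation:
Step 1: +3 fires, +1 burnt (F count now 3)
Step 2: +3 fires, +3 burnt (F count now 3)
Step 3: +3 fires, +3 burnt (F count now 3)
Step 4: +2 fires, +3 burnt (F count now 2)
Step 5: +2 fires, +2 burnt (F count now 2)
Step 6: +3 fires, +2 burnt (F count now 3)
Step 7: +1 fires, +3 burnt (F count now 1)
Step 8: +1 fires, +1 burnt (F count now 1)
Step 9: +0 fires, +1 burnt (F count now 0)
Fire out after step 9
Initially T: 19, now '.': 29
Total burnt (originally-T cells now '.'): 18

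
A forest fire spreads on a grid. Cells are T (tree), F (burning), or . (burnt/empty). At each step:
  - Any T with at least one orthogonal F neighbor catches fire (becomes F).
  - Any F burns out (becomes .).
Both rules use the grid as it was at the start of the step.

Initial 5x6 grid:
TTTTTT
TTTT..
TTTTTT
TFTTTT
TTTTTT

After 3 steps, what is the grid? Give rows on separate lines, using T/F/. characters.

Step 1: 4 trees catch fire, 1 burn out
  TTTTTT
  TTTT..
  TFTTTT
  F.FTTT
  TFTTTT
Step 2: 6 trees catch fire, 4 burn out
  TTTTTT
  TFTT..
  F.FTTT
  ...FTT
  F.FTTT
Step 3: 6 trees catch fire, 6 burn out
  TFTTTT
  F.FT..
  ...FTT
  ....FT
  ...FTT

TFTTTT
F.FT..
...FTT
....FT
...FTT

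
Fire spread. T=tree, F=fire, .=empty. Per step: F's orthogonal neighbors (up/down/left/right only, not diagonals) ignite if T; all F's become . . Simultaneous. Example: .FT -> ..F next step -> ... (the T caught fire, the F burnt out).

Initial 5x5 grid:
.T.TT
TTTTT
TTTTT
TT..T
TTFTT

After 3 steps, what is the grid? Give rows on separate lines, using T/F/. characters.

Step 1: 2 trees catch fire, 1 burn out
  .T.TT
  TTTTT
  TTTTT
  TT..T
  TF.FT
Step 2: 3 trees catch fire, 2 burn out
  .T.TT
  TTTTT
  TTTTT
  TF..T
  F...F
Step 3: 3 trees catch fire, 3 burn out
  .T.TT
  TTTTT
  TFTTT
  F...F
  .....

.T.TT
TTTTT
TFTTT
F...F
.....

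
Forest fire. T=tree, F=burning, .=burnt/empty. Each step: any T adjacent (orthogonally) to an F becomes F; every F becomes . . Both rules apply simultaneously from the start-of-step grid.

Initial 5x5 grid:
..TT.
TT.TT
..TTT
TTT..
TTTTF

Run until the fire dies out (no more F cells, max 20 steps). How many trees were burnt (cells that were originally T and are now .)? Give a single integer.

Step 1: +1 fires, +1 burnt (F count now 1)
Step 2: +1 fires, +1 burnt (F count now 1)
Step 3: +2 fires, +1 burnt (F count now 2)
Step 4: +3 fires, +2 burnt (F count now 3)
Step 5: +2 fires, +3 burnt (F count now 2)
Step 6: +2 fires, +2 burnt (F count now 2)
Step 7: +2 fires, +2 burnt (F count now 2)
Step 8: +1 fires, +2 burnt (F count now 1)
Step 9: +0 fires, +1 burnt (F count now 0)
Fire out after step 9
Initially T: 16, now '.': 23
Total burnt (originally-T cells now '.'): 14

Answer: 14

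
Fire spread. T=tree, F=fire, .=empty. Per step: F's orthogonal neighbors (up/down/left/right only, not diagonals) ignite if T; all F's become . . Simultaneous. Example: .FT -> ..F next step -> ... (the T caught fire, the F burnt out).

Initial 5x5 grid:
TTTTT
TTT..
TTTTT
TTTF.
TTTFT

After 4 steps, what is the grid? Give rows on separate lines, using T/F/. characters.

Step 1: 4 trees catch fire, 2 burn out
  TTTTT
  TTT..
  TTTFT
  TTF..
  TTF.F
Step 2: 4 trees catch fire, 4 burn out
  TTTTT
  TTT..
  TTF.F
  TF...
  TF...
Step 3: 4 trees catch fire, 4 burn out
  TTTTT
  TTF..
  TF...
  F....
  F....
Step 4: 3 trees catch fire, 4 burn out
  TTFTT
  TF...
  F....
  .....
  .....

TTFTT
TF...
F....
.....
.....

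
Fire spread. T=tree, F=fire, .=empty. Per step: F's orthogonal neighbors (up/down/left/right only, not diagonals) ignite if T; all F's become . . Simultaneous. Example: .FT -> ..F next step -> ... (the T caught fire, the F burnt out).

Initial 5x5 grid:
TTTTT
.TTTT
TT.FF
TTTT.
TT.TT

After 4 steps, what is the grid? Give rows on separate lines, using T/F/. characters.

Step 1: 3 trees catch fire, 2 burn out
  TTTTT
  .TTFF
  TT...
  TTTF.
  TT.TT
Step 2: 5 trees catch fire, 3 burn out
  TTTFF
  .TF..
  TT...
  TTF..
  TT.FT
Step 3: 4 trees catch fire, 5 burn out
  TTF..
  .F...
  TT...
  TF...
  TT..F
Step 4: 4 trees catch fire, 4 burn out
  TF...
  .....
  TF...
  F....
  TF...

TF...
.....
TF...
F....
TF...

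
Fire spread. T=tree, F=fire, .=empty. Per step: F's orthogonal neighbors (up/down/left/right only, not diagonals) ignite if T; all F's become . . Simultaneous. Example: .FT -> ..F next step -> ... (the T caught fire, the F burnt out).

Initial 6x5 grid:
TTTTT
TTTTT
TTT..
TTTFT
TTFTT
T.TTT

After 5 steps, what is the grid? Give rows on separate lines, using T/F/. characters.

Step 1: 5 trees catch fire, 2 burn out
  TTTTT
  TTTTT
  TTT..
  TTF.F
  TF.FT
  T.FTT
Step 2: 5 trees catch fire, 5 burn out
  TTTTT
  TTTTT
  TTF..
  TF...
  F...F
  T..FT
Step 3: 5 trees catch fire, 5 burn out
  TTTTT
  TTFTT
  TF...
  F....
  .....
  F...F
Step 4: 4 trees catch fire, 5 burn out
  TTFTT
  TF.FT
  F....
  .....
  .....
  .....
Step 5: 4 trees catch fire, 4 burn out
  TF.FT
  F...F
  .....
  .....
  .....
  .....

TF.FT
F...F
.....
.....
.....
.....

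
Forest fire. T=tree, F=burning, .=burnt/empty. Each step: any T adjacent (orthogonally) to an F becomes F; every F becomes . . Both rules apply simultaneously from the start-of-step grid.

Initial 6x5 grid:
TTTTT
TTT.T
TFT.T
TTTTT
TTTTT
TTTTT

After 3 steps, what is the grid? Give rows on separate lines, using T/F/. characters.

Step 1: 4 trees catch fire, 1 burn out
  TTTTT
  TFT.T
  F.F.T
  TFTTT
  TTTTT
  TTTTT
Step 2: 6 trees catch fire, 4 burn out
  TFTTT
  F.F.T
  ....T
  F.FTT
  TFTTT
  TTTTT
Step 3: 6 trees catch fire, 6 burn out
  F.FTT
  ....T
  ....T
  ...FT
  F.FTT
  TFTTT

F.FTT
....T
....T
...FT
F.FTT
TFTTT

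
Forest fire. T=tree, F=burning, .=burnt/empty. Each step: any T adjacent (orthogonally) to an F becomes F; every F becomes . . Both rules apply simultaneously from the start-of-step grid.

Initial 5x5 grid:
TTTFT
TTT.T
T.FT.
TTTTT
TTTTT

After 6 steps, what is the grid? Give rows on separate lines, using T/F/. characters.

Step 1: 5 trees catch fire, 2 burn out
  TTF.F
  TTF.T
  T..F.
  TTFTT
  TTTTT
Step 2: 6 trees catch fire, 5 burn out
  TF...
  TF..F
  T....
  TF.FT
  TTFTT
Step 3: 6 trees catch fire, 6 burn out
  F....
  F....
  T....
  F...F
  TF.FT
Step 4: 3 trees catch fire, 6 burn out
  .....
  .....
  F....
  .....
  F...F
Step 5: 0 trees catch fire, 3 burn out
  .....
  .....
  .....
  .....
  .....
Step 6: 0 trees catch fire, 0 burn out
  .....
  .....
  .....
  .....
  .....

.....
.....
.....
.....
.....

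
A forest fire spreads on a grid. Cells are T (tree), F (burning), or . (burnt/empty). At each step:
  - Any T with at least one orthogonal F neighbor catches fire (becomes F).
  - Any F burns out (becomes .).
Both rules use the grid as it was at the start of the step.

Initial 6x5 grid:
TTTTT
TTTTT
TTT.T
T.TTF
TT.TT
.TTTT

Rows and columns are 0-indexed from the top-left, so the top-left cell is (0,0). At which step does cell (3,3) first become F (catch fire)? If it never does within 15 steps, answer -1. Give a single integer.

Step 1: cell (3,3)='F' (+3 fires, +1 burnt)
  -> target ignites at step 1
Step 2: cell (3,3)='.' (+4 fires, +3 burnt)
Step 3: cell (3,3)='.' (+4 fires, +4 burnt)
Step 4: cell (3,3)='.' (+4 fires, +4 burnt)
Step 5: cell (3,3)='.' (+4 fires, +4 burnt)
Step 6: cell (3,3)='.' (+4 fires, +4 burnt)
Step 7: cell (3,3)='.' (+2 fires, +4 burnt)
Step 8: cell (3,3)='.' (+0 fires, +2 burnt)
  fire out at step 8

1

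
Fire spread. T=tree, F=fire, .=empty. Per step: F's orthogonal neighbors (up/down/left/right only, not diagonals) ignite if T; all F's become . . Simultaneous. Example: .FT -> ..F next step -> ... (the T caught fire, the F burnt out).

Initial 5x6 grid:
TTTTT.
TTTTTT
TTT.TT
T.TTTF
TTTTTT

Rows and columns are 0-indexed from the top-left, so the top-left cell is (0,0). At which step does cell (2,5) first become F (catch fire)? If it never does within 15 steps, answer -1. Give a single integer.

Step 1: cell (2,5)='F' (+3 fires, +1 burnt)
  -> target ignites at step 1
Step 2: cell (2,5)='.' (+4 fires, +3 burnt)
Step 3: cell (2,5)='.' (+3 fires, +4 burnt)
Step 4: cell (2,5)='.' (+4 fires, +3 burnt)
Step 5: cell (2,5)='.' (+4 fires, +4 burnt)
Step 6: cell (2,5)='.' (+4 fires, +4 burnt)
Step 7: cell (2,5)='.' (+3 fires, +4 burnt)
Step 8: cell (2,5)='.' (+1 fires, +3 burnt)
Step 9: cell (2,5)='.' (+0 fires, +1 burnt)
  fire out at step 9

1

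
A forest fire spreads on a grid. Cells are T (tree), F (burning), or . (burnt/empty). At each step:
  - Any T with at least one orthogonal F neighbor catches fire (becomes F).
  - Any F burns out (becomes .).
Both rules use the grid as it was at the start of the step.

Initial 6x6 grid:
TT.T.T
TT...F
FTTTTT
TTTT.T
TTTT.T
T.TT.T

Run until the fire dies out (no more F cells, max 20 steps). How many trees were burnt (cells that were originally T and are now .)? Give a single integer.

Answer: 24

Derivation:
Step 1: +5 fires, +2 burnt (F count now 5)
Step 2: +7 fires, +5 burnt (F count now 7)
Step 3: +6 fires, +7 burnt (F count now 6)
Step 4: +3 fires, +6 burnt (F count now 3)
Step 5: +2 fires, +3 burnt (F count now 2)
Step 6: +1 fires, +2 burnt (F count now 1)
Step 7: +0 fires, +1 burnt (F count now 0)
Fire out after step 7
Initially T: 25, now '.': 35
Total burnt (originally-T cells now '.'): 24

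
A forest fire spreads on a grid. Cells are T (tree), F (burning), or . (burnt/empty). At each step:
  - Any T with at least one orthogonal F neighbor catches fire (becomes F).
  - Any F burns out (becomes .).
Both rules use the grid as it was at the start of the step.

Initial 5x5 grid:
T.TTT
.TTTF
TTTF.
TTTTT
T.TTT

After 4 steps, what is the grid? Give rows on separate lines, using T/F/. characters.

Step 1: 4 trees catch fire, 2 burn out
  T.TTF
  .TTF.
  TTF..
  TTTFT
  T.TTT
Step 2: 6 trees catch fire, 4 burn out
  T.TF.
  .TF..
  TF...
  TTF.F
  T.TFT
Step 3: 6 trees catch fire, 6 burn out
  T.F..
  .F...
  F....
  TF...
  T.F.F
Step 4: 1 trees catch fire, 6 burn out
  T....
  .....
  .....
  F....
  T....

T....
.....
.....
F....
T....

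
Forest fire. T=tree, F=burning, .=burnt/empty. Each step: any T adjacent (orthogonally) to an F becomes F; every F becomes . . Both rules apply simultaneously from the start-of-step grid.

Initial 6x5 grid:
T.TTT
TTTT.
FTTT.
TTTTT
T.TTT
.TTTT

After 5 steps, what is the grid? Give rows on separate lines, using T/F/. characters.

Step 1: 3 trees catch fire, 1 burn out
  T.TTT
  FTTT.
  .FTT.
  FTTTT
  T.TTT
  .TTTT
Step 2: 5 trees catch fire, 3 burn out
  F.TTT
  .FTT.
  ..FT.
  .FTTT
  F.TTT
  .TTTT
Step 3: 3 trees catch fire, 5 burn out
  ..TTT
  ..FT.
  ...F.
  ..FTT
  ..TTT
  .TTTT
Step 4: 4 trees catch fire, 3 burn out
  ..FTT
  ...F.
  .....
  ...FT
  ..FTT
  .TTTT
Step 5: 4 trees catch fire, 4 burn out
  ...FT
  .....
  .....
  ....F
  ...FT
  .TFTT

...FT
.....
.....
....F
...FT
.TFTT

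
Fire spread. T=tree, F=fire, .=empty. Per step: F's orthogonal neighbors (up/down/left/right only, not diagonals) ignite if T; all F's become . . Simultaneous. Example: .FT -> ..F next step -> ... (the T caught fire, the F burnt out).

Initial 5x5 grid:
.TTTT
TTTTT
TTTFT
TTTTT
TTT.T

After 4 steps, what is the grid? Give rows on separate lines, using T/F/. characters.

Step 1: 4 trees catch fire, 1 burn out
  .TTTT
  TTTFT
  TTF.F
  TTTFT
  TTT.T
Step 2: 6 trees catch fire, 4 burn out
  .TTFT
  TTF.F
  TF...
  TTF.F
  TTT.T
Step 3: 7 trees catch fire, 6 burn out
  .TF.F
  TF...
  F....
  TF...
  TTF.F
Step 4: 4 trees catch fire, 7 burn out
  .F...
  F....
  .....
  F....
  TF...

.F...
F....
.....
F....
TF...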